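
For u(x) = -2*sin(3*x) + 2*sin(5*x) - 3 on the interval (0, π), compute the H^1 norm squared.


||u||_{H^1(0,π)}^2 = 16/5 + 81*π

u'(x) = -6*cos(3*x) + 10*cos(5*x).
Expand u² and (u')² and integrate term by term on (0, π), using: for integers n ≥ 1, ∫_0^π sin²(nx) dx = ∫_0^π cos²(nx) dx = π/2; for n ≠ n', ∫_0^π sin(nx)sin(n'x) dx = ∫_0^π cos(nx)cos(n'x) dx = 0; and by product-to-sum, ∫_0^π sin(nx)cos(n'x) dx = ½∫_0^π [sin((n+n')x) + sin((n−n')x)] dx, which is 0 when n+n' is even and 2n/(n²−n'²) when n+n' is odd (it need not vanish on (0, π)). For the constant mode: ∫_0^π 1 dx = π, ∫_0^π cos(nx) dx = 0, ∫_0^π sin(nx) dx = (1−(−1)^n)/n.
  u² squared terms: (-3)²·∫1 dx = 9·π = 9*π;  (-2)²·∫sin(3x)² dx = 4·π/2 = 2*π;  (2)²·∫sin(5x)² dx = 4·π/2 = 2*π.
  u² cross terms: 2·(-3)·(-2)·∫1·sin(3x) dx = 12·(2/3) = 8;  2·(-3)·(2)·∫1·sin(5x) dx = -12·(2/5) = -24/5;  2·(-2)·(2)·∫sin(3x)·sin(5x) dx = -8·(0) = 0.
  So ∫_0^π u² dx = 9*π + 2*π + 2*π + 8 − 24/5 + 0 = 16/5 + 13*π.
  (u')² squared terms: (-6)²·∫cos(3x)² dx = 36·π/2 = 18*π;  (10)²·∫cos(5x)² dx = 100·π/2 = 50*π.
  (u')² cross terms: 2·(-6)·(10)·∫cos(3x)·cos(5x) dx = -120·(0) = 0.
  So ∫_0^π (u')² dx = 18*π + 50*π + 0 = 68*π.
||u||_{H^1}^2 = (16/5 + 13*π) + (68*π) = 16/5 + 81*π.


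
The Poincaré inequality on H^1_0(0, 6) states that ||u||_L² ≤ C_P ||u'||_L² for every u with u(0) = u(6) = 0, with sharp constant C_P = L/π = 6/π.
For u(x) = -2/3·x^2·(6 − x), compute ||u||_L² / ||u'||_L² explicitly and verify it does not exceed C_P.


||u||_L² / ||u'||_L² = 3*sqrt(14)/7 < C_P = 6/π.

u(x) = -2/3·x^2·(6 − x), so u'(x) = 2*x*(x - 4).
u(x) = -2/3·x^2·(6 − x) vanishes at x = 0 and x = 6, so u ∈ H^1_0(0, 6). Differentiate via the product rule and integrate the resulting polynomials term by term.
  ∫_0^6 u² dx = ∫_0^6 (4*x^6/9 - 16*x^5/3 + 16*x^4) dx. Term by term:
    ∫_0^6 4*x^6/9 dx = 124416/7;  ∫_0^6 -16*x^5/3 dx = -41472;  ∫_0^6 16*x^4 dx = 124416/5.
  Sum: 124416/7 − 41472 + 124416/5 = 41472/35.
  ∫_0^6 (u')² dx = ∫_0^6 (4*x^4 - 32*x^3 + 64*x^2) dx. Term by term:
    ∫_0^6 4*x^4 dx = 31104/5;  ∫_0^6 -32*x^3 dx = -10368;  ∫_0^6 64*x^2 dx = 4608.
  Sum: 31104/5 − 10368 + 4608 = 2304/5.
∫_0^6 u² dx = 41472/35, so ||u||_L² = 144*sqrt(70)/35.
∫_0^6 (u')² dx = 2304/5, so ||u'||_L² = 48*sqrt(5)/5.
Ratio ||u||_L² / ||u'||_L² = 3*sqrt(14)/7.
Sharp Poincaré constant on H^1_0(0, 6) is C_P = L/π = 6/π, achieved by sin(π/6·x).
A polynomial bump cannot attain the sharp Poincaré constant (only the first sine eigenfunction does), so the ratio is strictly less than C_P, consistent with ||u||_L² ≤ C_P ||u'||_L².


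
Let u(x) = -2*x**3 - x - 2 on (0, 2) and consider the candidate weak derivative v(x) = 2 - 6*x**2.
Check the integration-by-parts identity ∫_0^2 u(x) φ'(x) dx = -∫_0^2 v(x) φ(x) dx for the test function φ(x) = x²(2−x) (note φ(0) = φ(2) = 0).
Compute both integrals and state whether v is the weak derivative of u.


LHS = 212/15, RHS = 152/15. No, v is not the weak derivative of u.

u(x) = -2*x**3 - x - 2, classical derivative u'(x) = -6*x**2 - 1.
φ(x) = x²(2−x), so φ'(x) = x*(4 - 3*x).
Note φ(0) = φ(2) = 0, so the boundary term u·φ vanishes.
LHS = ∫_0^2 u(x) φ'(x) dx = ∫_0^2 (6*x^5 - 8*x^4 + 3*x^3 + 2*x^2 - 8*x) dx. Term by term:
  ∫_0^2 6*x^5 dx = 64;  ∫_0^2 -8*x^4 dx = -256/5;  ∫_0^2 3*x^3 dx = 12;
  ∫_0^2 2*x^2 dx = 16/3;  ∫_0^2 -8*x dx = -16.
Sum: 64 − 256/5 + 12 + 16/3 − 16 = 212/15.
So LHS = 212/15.
∫_0^2 v(x) φ(x) dx = ∫_0^2 (6*x^5 - 12*x^4 - 2*x^3 + 4*x^2) dx. Term by term:
  ∫_0^2 6*x^5 dx = 64;  ∫_0^2 -12*x^4 dx = -384/5;  ∫_0^2 -2*x^3 dx = -8;
  ∫_0^2 4*x^2 dx = 32/3.
Sum: 64 − 384/5 − 8 + 32/3 = -152/15.
So RHS = -∫_0^2 v(x) φ(x) dx = 152/15.
LHS − RHS = 4 ≠ 0, so the identity fails.
(For a valid weak derivative the identity must hold for EVERY test function, in particular this one. The failure shows v is NOT the weak derivative of u.)
Correct weak derivative would be u'(x) = -6*x**2 - 1.


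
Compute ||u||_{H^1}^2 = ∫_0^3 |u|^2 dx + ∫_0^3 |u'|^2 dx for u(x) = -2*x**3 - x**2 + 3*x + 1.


||u||_{H^1}^2 = 42171/14

The H^1 norm (squared) on an interval (0, L) is
  ||u||_{H^1}^2 = ∫_0^L u(x)^2 dx + ∫_0^L u'(x)^2 dx.
Compute u'(x) = -6*x**2 - 2*x + 3.
Then u(x)^2 = 4*x**6 + 4*x**5 - 11*x**4 - 10*x**3 + 7*x**2 + 6*x + 1 and u'(x)^2 = 36*x**4 + 24*x**3 - 32*x**2 - 12*x + 9.
Integrate each monomial from 0 to 3 using ∫_0^3 c·x^n dx = c·3^(n+1)/(n+1):
  ∫_0^3 u(x)^2 dx = ∫_0^3 (4*x^6 + 4*x^5 - 11*x^4 - 10*x^3 + 7*x^2 + 6*x + 1) dx. Term by term:
    ∫_0^3 4*x^6 dx = 8748/7;  ∫_0^3 4*x^5 dx = 486;  ∫_0^3 -11*x^4 dx = -2673/5;
    ∫_0^3 -10*x^3 dx = -405/2;  ∫_0^3 7*x^2 dx = 63;  ∫_0^3 6*x dx = 27;
    ∫_0^3 1 dx = 3.
  Sum: 8748/7 + 486 − 2673/5 − 405/2 + 63 + 27 + 3 = 76413/70.
  ∫_0^3 u'(x)^2 dx = ∫_0^3 (36*x^4 + 24*x^3 - 32*x^2 - 12*x + 9) dx. Term by term:
    ∫_0^3 36*x^4 dx = 8748/5;  ∫_0^3 24*x^3 dx = 486;  ∫_0^3 -32*x^2 dx = -288;
    ∫_0^3 -12*x dx = -54;  ∫_0^3 9 dx = 27.
  Sum: 8748/5 + 486 − 288 − 54 + 27 = 9603/5.
Adding: ||u||_{H^1}^2 = 76413/70 + 9603/5 = 42171/14.


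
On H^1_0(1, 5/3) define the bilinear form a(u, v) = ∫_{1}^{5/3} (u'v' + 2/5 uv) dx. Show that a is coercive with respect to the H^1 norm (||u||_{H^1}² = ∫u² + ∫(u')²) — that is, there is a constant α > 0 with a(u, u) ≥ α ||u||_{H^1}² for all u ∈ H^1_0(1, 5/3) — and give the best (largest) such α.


α = (8 + 45*π^2)/(5*(4 + 9*π^2))

Coercivity of a(·,·) on H^1_0(1, 5/3) means a(u, u) ≥ α ||u||_{H^1}² for every u ∈ H^1_0.
The interval has length L = 2/3, and Poincaré/coercivity depend only on L. Here a(u, u) = ∫(u')² + (2/5)·∫u².
Here 0 < c = 2/5 < 1. The condition a(u,u) ≥ α||u||_{H^1}² reads (1−α)∫(u')² ≥ (α−c)∫u². Any admissible α is ≤ 1 (rapidly oscillating u have ∫u²/∫(u')² → 0), and α = 1 would force 0 ≥ (1−c)∫u², impossible since c < 1; so 1−α > 0. By the sharp Poincaré inequality on H^1_0 of an interval of length L, ∫(u')² ≥ (π/L)²∫u² with equality for the first sine mode sin(π(x−x₀)/L) (x₀ the left endpoint), so the inequality holds for all u iff (1−α)(π/L)² ≥ α − c, i.e. α ≤ ((π/L)² + c)/((π/L)² + 1) = (1 + c(L/π)²)/(1 + (L/π)²). With (π/L)² = 9*π^2/4 and c = 2/5, the largest admissible constant is α = ((π/L)² + c)/((π/L)² + 1).
Simplifying, α = (8 + 45*π^2)/(5*(4 + 9*π^2)).


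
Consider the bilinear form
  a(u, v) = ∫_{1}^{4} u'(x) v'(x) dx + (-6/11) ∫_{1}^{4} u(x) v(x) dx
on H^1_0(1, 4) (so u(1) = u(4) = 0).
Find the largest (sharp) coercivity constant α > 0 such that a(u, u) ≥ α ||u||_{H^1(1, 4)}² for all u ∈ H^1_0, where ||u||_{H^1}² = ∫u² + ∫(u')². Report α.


α = (-54/11 + π^2)/(9 + π^2)

Coercivity of a(·,·) on H^1_0(1, 4) means a(u, u) ≥ α ||u||_{H^1}² for every u ∈ H^1_0.
The interval has length L = 3, and Poincaré/coercivity depend only on L. Here a(u, u) = ∫(u')² + (-6/11)·∫u².
Here c = -6/11 < 0 with |c| < (π/L)² = π^2/9, so coercivity still holds. The condition a(u,u) ≥ α||u||_{H^1}² reads (1−α)∫(u')² ≥ (α−c)∫u². Any admissible α is ≤ 1 (rapidly oscillating u have ∫u²/∫(u')² → 0), and α = 1 would force 0 ≥ (1−c)∫u², impossible since c < 1; so 1−α > 0. By the sharp Poincaré inequality on H^1_0 of an interval of length L, ∫(u')² ≥ (π/L)²∫u² with equality for the first sine mode sin(π(x−x₀)/L) (x₀ the left endpoint), so the inequality holds for all u iff (1−α)(π/L)² ≥ α − c, i.e. α ≤ ((π/L)² + c)/((π/L)² + 1) = (1 + c(L/π)²)/(1 + (L/π)²). (Direct route, valid since c ≤ 0: Poincaré gives c∫u² ≥ c(L/π)²∫(u')², so a(u,u) ≥ (1 + c(L/π)²)∫(u')², while ||u||_{H^1}² ≤ (1 + (L/π)²)∫(u')²; dividing yields the same α.) With (π/L)² = π^2/9 and c = -6/11, the largest admissible constant is α = ((π/L)² + c)/((π/L)² + 1).
Simplifying, α = (-54/11 + π^2)/(9 + π^2).


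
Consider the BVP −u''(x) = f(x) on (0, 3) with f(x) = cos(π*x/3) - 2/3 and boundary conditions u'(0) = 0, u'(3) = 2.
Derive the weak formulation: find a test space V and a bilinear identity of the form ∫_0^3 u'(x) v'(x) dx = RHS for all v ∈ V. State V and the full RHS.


V = H^1(0, 3) (v unrestricted at boundary; u is determined up to an additive constant); weak form: ∫_0^3 u'v' dx = ∫_0^3 (cos(π*x/3) - 2/3) v dx + 2·v(3) for all v ∈ V.

Multiply both sides by a test function v and integrate from 0 to 3:
  ∫_0^3 −u''(x) v(x) dx = ∫_0^3 f(x) v(x) dx.
Integrate the LHS by parts once:
  ∫_0^3 −u'' v dx = −[u'(x) v(x)]_0^3 + ∫_0^3 u'(x) v'(x) dx.
Thus ∫_0^3 u'(x) v'(x) dx = ∫_0^3 f(x) v(x) dx + [u'(x) v(x)]_0^3.
Choose V so that boundary terms are either known or forced to vanish.
u has inhomogeneous Neumann u'(0) = 0, u'(3) = 2. [u' v]_0^3 = (2)·v(3) − (0)·v(0) = 2·v(3). Take V = H^1(0, 3); boundary term becomes part of RHS.
Weak formulation: find u (satisfying any essential BC) such that ∫_0^3 u'(x) v'(x) dx = ∫_0^3 f v dx + 2·v(3) for all v ∈ V (Neumann data are natural BCs: they enter the RHS as boundary terms).
Substituting f(x) = cos(π*x/3) - 2/3, the right-hand side is ∫_0^3 (cos(π*x/3) - 2/3) v dx + 2·v(3).
Compatibility check (pure Neumann): taking v ≡ 1 ∈ V gives 0 = ∫_0^3 f dx + (2) − (0), i.e. ∫_0^3 f dx must equal u'(0) − u'(3) = -2. Indeed ∫_0^3 (cos(π*x/3) - 2/3) dx = -2, so the data are compatible. The solution is then unique only up to an additive constant (fix it e.g. by requiring ∫_0^3 u dx = 0).


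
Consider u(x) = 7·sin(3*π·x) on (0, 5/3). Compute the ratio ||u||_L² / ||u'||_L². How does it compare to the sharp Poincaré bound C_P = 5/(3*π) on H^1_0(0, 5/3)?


||u||_L² / ||u'||_L² = 1/(3*π) < C_P = 5/(3*π).

u(x) = 7·sin(3*π·x), so u'(x) = 21*π*cos(3*π*x).
Writing u(x) = A·sin(kπx/L) with A = 7 and k = 5, use ∫_0^L sin²(kπx/L) dx = L/2 and ∫_0^L cos²(kπx/L) dx = L/2.
u² = 49·sin²(3*π·x) and (u')² = 441*π^2·cos²(3*π·x), and each of sin², cos² integrates to L/2 = 5/6 over (0, 5/3).
∫_0^5/3 u² dx = 245/6, so ||u||_L² = 7*sqrt(30)/6.
∫_0^5/3 (u')² dx = 735*π^2/2, so ||u'||_L² = 7*sqrt(30)*π/2.
Ratio ||u||_L² / ||u'||_L² = 1/(3*π).
Sharp Poincaré constant on H^1_0(0, 5/3) is C_P = L/π = 5/(3*π), achieved by sin(3*π/5·x).
This is the k = 5 harmonic; the ratio L/(kπ) is strictly less than C_P = L/π, consistent with the sharp inequality ||u||_L² ≤ C_P ||u'||_L².


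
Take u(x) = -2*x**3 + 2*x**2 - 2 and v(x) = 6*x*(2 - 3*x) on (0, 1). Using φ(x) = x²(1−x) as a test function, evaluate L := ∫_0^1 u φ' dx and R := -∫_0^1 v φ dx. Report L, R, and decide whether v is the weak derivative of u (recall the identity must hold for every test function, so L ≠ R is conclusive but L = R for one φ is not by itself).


LHS = 0, RHS = 0. No, v is not the weak derivative of u.

u(x) = -2*x**3 + 2*x**2 - 2, classical derivative u'(x) = -6*x**2 + 4*x.
φ(x) = x²(1−x), so φ'(x) = x*(2 - 3*x).
Note φ(0) = φ(1) = 0, so the boundary term u·φ vanishes.
LHS = ∫_0^1 u(x) φ'(x) dx = ∫_0^1 (6*x^5 - 10*x^4 + 4*x^3 + 6*x^2 - 4*x) dx. Term by term:
  ∫_0^1 6*x^5 dx = 1;  ∫_0^1 -10*x^4 dx = -2;  ∫_0^1 4*x^3 dx = 1;
  ∫_0^1 6*x^2 dx = 2;  ∫_0^1 -4*x dx = -2.
Sum: 1 − 2 + 1 + 2 − 2 = 0.
So LHS = 0.
∫_0^1 v(x) φ(x) dx = ∫_0^1 (18*x^5 - 30*x^4 + 12*x^3) dx. Term by term:
  ∫_0^1 18*x^5 dx = 3;  ∫_0^1 -30*x^4 dx = -6;  ∫_0^1 12*x^3 dx = 3.
Sum: 3 − 6 + 3 = 0.
So RHS = -∫_0^1 v(x) φ(x) dx = 0.
LHS = RHS, so the identity holds for this particular φ. But this is necessary, not sufficient: a weak derivative must satisfy the identity for EVERY test function in C_c^∞(0, 1).
Here u is smooth, so its weak derivative equals its classical derivative u'(x) = -6*x**2 + 4*x. Since v(x) = 6*x*(2 - 3*x) ≠ u'(x), v is NOT the weak derivative of u — the agreement for this single φ is a coincidence (the difference v − u' happens to be L²-orthogonal to this φ).


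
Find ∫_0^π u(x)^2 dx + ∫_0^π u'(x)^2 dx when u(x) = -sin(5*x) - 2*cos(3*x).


||u||_{H^1(0,π)}^2 = 33*π

u'(x) = 6*sin(3*x) - 5*cos(5*x).
Expand u² and (u')² and integrate term by term on (0, π), using: for integers n ≥ 1, ∫_0^π sin²(nx) dx = ∫_0^π cos²(nx) dx = π/2; for n ≠ n', ∫_0^π sin(nx)sin(n'x) dx = ∫_0^π cos(nx)cos(n'x) dx = 0; and by product-to-sum, ∫_0^π sin(nx)cos(n'x) dx = ½∫_0^π [sin((n+n')x) + sin((n−n')x)] dx, which is 0 when n+n' is even and 2n/(n²−n'²) when n+n' is odd (it need not vanish on (0, π)).
  u² squared terms: (-1)²·∫sin(5x)² dx = 1·π/2 = π/2;  (-2)²·∫cos(3x)² dx = 4·π/2 = 2*π.
  u² cross terms: 2·(-1)·(-2)·∫sin(5x)·cos(3x) dx = 4·(0) = 0.
  So ∫_0^π u² dx = π/2 + 2*π + 0 = 5*π/2.
  (u')² squared terms: (-5)²·∫cos(5x)² dx = 25·π/2 = 25*π/2;  (6)²·∫sin(3x)² dx = 36·π/2 = 18*π.
  (u')² cross terms: 2·(-5)·(6)·∫cos(5x)·sin(3x) dx = -60·(0) = 0.
  So ∫_0^π (u')² dx = 25*π/2 + 18*π + 0 = 61*π/2.
||u||_{H^1}^2 = (5*π/2) + (61*π/2) = 33*π.


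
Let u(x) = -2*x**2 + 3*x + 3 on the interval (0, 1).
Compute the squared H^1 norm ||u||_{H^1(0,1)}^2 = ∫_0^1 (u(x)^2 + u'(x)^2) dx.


||u||_{H^1}^2 = 257/15

The H^1 norm (squared) on an interval (0, L) is
  ||u||_{H^1}^2 = ∫_0^L u(x)^2 dx + ∫_0^L u'(x)^2 dx.
Compute u'(x) = 3 - 4*x.
Then u(x)^2 = 4*x**4 - 12*x**3 - 3*x**2 + 18*x + 9 and u'(x)^2 = 16*x**2 - 24*x + 9.
Integrate each monomial from 0 to 1 using ∫_0^1 c·x^n dx = c·1^(n+1)/(n+1):
  ∫_0^1 u(x)^2 dx = ∫_0^1 (4*x^4 - 12*x^3 - 3*x^2 + 18*x + 9) dx. Term by term:
    ∫_0^1 4*x^4 dx = 4/5;  ∫_0^1 -12*x^3 dx = -3;  ∫_0^1 -3*x^2 dx = -1;
    ∫_0^1 18*x dx = 9;  ∫_0^1 9 dx = 9.
  Sum: 4/5 − 3 − 1 + 9 + 9 = 74/5.
  ∫_0^1 u'(x)^2 dx = ∫_0^1 (16*x^2 - 24*x + 9) dx. Term by term:
    ∫_0^1 16*x^2 dx = 16/3;  ∫_0^1 -24*x dx = -12;  ∫_0^1 9 dx = 9.
  Sum: 16/3 − 12 + 9 = 7/3.
Adding: ||u||_{H^1}^2 = 74/5 + 7/3 = 257/15.


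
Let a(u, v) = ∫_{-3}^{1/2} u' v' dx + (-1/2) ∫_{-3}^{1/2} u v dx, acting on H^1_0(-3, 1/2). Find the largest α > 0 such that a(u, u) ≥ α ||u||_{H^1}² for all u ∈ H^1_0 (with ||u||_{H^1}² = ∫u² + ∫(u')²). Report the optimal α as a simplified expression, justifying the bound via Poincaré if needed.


α = (-49 + 8*π^2)/(2*(4*π^2 + 49))

Coercivity of a(·,·) on H^1_0(-3, 1/2) means a(u, u) ≥ α ||u||_{H^1}² for every u ∈ H^1_0.
The interval has length L = 7/2, and Poincaré/coercivity depend only on L. Here a(u, u) = ∫(u')² + (-1/2)·∫u².
Here c = -1/2 < 0 with |c| < (π/L)² = 4*π^2/49, so coercivity still holds. The condition a(u,u) ≥ α||u||_{H^1}² reads (1−α)∫(u')² ≥ (α−c)∫u². Any admissible α is ≤ 1 (rapidly oscillating u have ∫u²/∫(u')² → 0), and α = 1 would force 0 ≥ (1−c)∫u², impossible since c < 1; so 1−α > 0. By the sharp Poincaré inequality on H^1_0 of an interval of length L, ∫(u')² ≥ (π/L)²∫u² with equality for the first sine mode sin(π(x−x₀)/L) (x₀ the left endpoint), so the inequality holds for all u iff (1−α)(π/L)² ≥ α − c, i.e. α ≤ ((π/L)² + c)/((π/L)² + 1) = (1 + c(L/π)²)/(1 + (L/π)²). (Direct route, valid since c ≤ 0: Poincaré gives c∫u² ≥ c(L/π)²∫(u')², so a(u,u) ≥ (1 + c(L/π)²)∫(u')², while ||u||_{H^1}² ≤ (1 + (L/π)²)∫(u')²; dividing yields the same α.) With (π/L)² = 4*π^2/49 and c = -1/2, the largest admissible constant is α = ((π/L)² + c)/((π/L)² + 1).
Simplifying, α = (-49 + 8*π^2)/(2*(4*π^2 + 49)).


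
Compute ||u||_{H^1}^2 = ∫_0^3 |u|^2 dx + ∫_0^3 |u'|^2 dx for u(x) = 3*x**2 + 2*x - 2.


||u||_{H^1}^2 = 5142/5

The H^1 norm (squared) on an interval (0, L) is
  ||u||_{H^1}^2 = ∫_0^L u(x)^2 dx + ∫_0^L u'(x)^2 dx.
Compute u'(x) = 6*x + 2.
Then u(x)^2 = 9*x**4 + 12*x**3 - 8*x**2 - 8*x + 4 and u'(x)^2 = 36*x**2 + 24*x + 4.
Integrate each monomial from 0 to 3 using ∫_0^3 c·x^n dx = c·3^(n+1)/(n+1):
  ∫_0^3 u(x)^2 dx = ∫_0^3 (9*x^4 + 12*x^3 - 8*x^2 - 8*x + 4) dx. Term by term:
    ∫_0^3 9*x^4 dx = 2187/5;  ∫_0^3 12*x^3 dx = 243;  ∫_0^3 -8*x^2 dx = -72;
    ∫_0^3 -8*x dx = -36;  ∫_0^3 4 dx = 12.
  Sum: 2187/5 + 243 − 72 − 36 + 12 = 2922/5.
  ∫_0^3 u'(x)^2 dx = ∫_0^3 (36*x^2 + 24*x + 4) dx. Term by term:
    ∫_0^3 36*x^2 dx = 324;  ∫_0^3 24*x dx = 108;  ∫_0^3 4 dx = 12.
  Sum: 324 + 108 + 12 = 444.
Adding: ||u||_{H^1}^2 = 2922/5 + 444 = 5142/5.


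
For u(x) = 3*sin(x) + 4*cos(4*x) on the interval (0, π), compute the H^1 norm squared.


||u||_{H^1(0,π)}^2 = -272/5 + 145*π

u'(x) = -16*sin(4*x) + 3*cos(x).
Expand u² and (u')² and integrate term by term on (0, π), using: for integers n ≥ 1, ∫_0^π sin²(nx) dx = ∫_0^π cos²(nx) dx = π/2; for n ≠ n', ∫_0^π sin(nx)sin(n'x) dx = ∫_0^π cos(nx)cos(n'x) dx = 0; and by product-to-sum, ∫_0^π sin(nx)cos(n'x) dx = ½∫_0^π [sin((n+n')x) + sin((n−n')x)] dx, which is 0 when n+n' is even and 2n/(n²−n'²) when n+n' is odd (it need not vanish on (0, π)).
  u² squared terms: (3)²·∫sin(x)² dx = 9·π/2 = 9*π/2;  (4)²·∫cos(4x)² dx = 16·π/2 = 8*π.
  u² cross terms: 2·(3)·(4)·∫sin(x)·cos(4x) dx = 24·(-2/15) = -16/5.
  So ∫_0^π u² dx = 9*π/2 + 8*π − 16/5 = -16/5 + 25*π/2.
  (u')² squared terms: (-16)²·∫sin(4x)² dx = 256·π/2 = 128*π;  (3)²·∫cos(x)² dx = 9·π/2 = 9*π/2.
  (u')² cross terms: 2·(-16)·(3)·∫sin(4x)·cos(x) dx = -96·(8/15) = -256/5.
  So ∫_0^π (u')² dx = 128*π + 9*π/2 − 256/5 = -256/5 + 265*π/2.
||u||_{H^1}^2 = (-16/5 + 25*π/2) + (-256/5 + 265*π/2) = -272/5 + 145*π.


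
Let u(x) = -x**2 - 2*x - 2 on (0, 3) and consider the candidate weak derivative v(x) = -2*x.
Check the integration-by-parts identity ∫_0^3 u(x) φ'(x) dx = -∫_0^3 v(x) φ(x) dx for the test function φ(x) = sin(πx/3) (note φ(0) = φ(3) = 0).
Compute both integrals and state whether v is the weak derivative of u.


LHS = 30/π, RHS = 18/π. No, v is not the weak derivative of u.

u(x) = -x**2 - 2*x - 2, classical derivative u'(x) = -2*x - 2.
φ(x) = sin(πx/3), so φ'(x) = π*cos(π*x/3)/3.
Note φ(0) = φ(3) = 0, so the boundary term u·φ vanishes.
LHS = ∫_0^3 u(x) φ'(x) dx = ∫_0^3 (-π*x^2*cos(π*x/3)/3 - 2*π*x*cos(π*x/3)/3 - 2*π*cos(π*x/3)/3) dx. Term by term:
  ∫_0^3 -2*π*cos(π*x/3)/3 dx = 0;  ∫_0^3 -2*π*x*cos(π*x/3)/3 dx = 12/π;  ∫_0^3 -π*x^2*cos(π*x/3)/3 dx = 18/π.
Sum: 0 + 12/π + 18/π = 30/π.
So LHS = 30/π.
∫_0^3 v(x) φ(x) dx = ∫_0^3 (-2*x*sin(π*x/3)) dx. Term by term:
  ∫_0^3 -2*x*sin(π*x/3) dx = -18/π.
So RHS = -∫_0^3 v(x) φ(x) dx = 18/π.
LHS − RHS = 12/π ≠ 0, so the identity fails.
(For a valid weak derivative the identity must hold for EVERY test function, in particular this one. The failure shows v is NOT the weak derivative of u.)
Correct weak derivative would be u'(x) = -2*x - 2.


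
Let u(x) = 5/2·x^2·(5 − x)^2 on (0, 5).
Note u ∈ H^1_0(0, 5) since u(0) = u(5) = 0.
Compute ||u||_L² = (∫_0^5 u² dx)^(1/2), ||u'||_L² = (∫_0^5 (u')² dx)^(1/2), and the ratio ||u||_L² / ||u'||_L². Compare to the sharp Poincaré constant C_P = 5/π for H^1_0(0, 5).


||u||_L² / ||u'||_L² = 5*sqrt(3)/6 < C_P = 5/π.

u(x) = 5/2·x^2·(5 − x)^2, so u'(x) = 5*x*(x - 5)*(2*x - 5).
u(x) = 5/2·x^2·(5 − x)^2 vanishes at x = 0 and x = 5, so u ∈ H^1_0(0, 5). Differentiate via the product rule and integrate the resulting polynomials term by term.
  ∫_0^5 u² dx = ∫_0^5 (25*x^8/4 - 125*x^7 + 1875*x^6/2 - 3125*x^5 + 15625*x^4/4) dx. Term by term:
    ∫_0^5 25*x^8/4 dx = 48828125/36;  ∫_0^5 -125*x^7 dx = -48828125/8;  ∫_0^5 1875*x^6/2 dx = 146484375/14;
    ∫_0^5 -3125*x^5 dx = -48828125/6;  ∫_0^5 15625*x^4/4 dx = 9765625/4.
  Sum: 48828125/36 − 48828125/8 + 146484375/14 − 48828125/6 + 9765625/4 = 9765625/504.
  ∫_0^5 (u')² dx = ∫_0^5 (100*x^6 - 1500*x^5 + 8125*x^4 - 18750*x^3 + 15625*x^2) dx. Term by term:
    ∫_0^5 100*x^6 dx = 7812500/7;  ∫_0^5 -1500*x^5 dx = -3906250;  ∫_0^5 8125*x^4 dx = 5078125;
    ∫_0^5 -18750*x^3 dx = -5859375/2;  ∫_0^5 15625*x^2 dx = 1953125/3.
  Sum: 7812500/7 − 3906250 + 5078125 − 5859375/2 + 1953125/3 = 390625/42.
∫_0^5 u² dx = 9765625/504, so ||u||_L² = 3125*sqrt(14)/84.
∫_0^5 (u')² dx = 390625/42, so ||u'||_L² = 625*sqrt(42)/42.
Ratio ||u||_L² / ||u'||_L² = 5*sqrt(3)/6.
Sharp Poincaré constant on H^1_0(0, 5) is C_P = L/π = 5/π, achieved by sin(π/5·x).
A polynomial bump cannot attain the sharp Poincaré constant (only the first sine eigenfunction does), so the ratio is strictly less than C_P, consistent with ||u||_L² ≤ C_P ||u'||_L².


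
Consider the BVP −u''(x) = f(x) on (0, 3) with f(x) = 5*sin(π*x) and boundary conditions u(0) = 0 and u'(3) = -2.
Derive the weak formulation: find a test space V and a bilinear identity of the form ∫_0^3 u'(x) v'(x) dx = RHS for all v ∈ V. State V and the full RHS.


V = {v ∈ H^1(0, 3) : v(0) = 0} (test functions vanish at x = 0 where u is specified); weak form: ∫_0^3 u'v' dx = ∫_0^3 (5*sin(π*x)) v dx − 2·v(3) for all v ∈ V.

Multiply both sides by a test function v and integrate from 0 to 3:
  ∫_0^3 −u''(x) v(x) dx = ∫_0^3 f(x) v(x) dx.
Integrate the LHS by parts once:
  ∫_0^3 −u'' v dx = −[u'(x) v(x)]_0^3 + ∫_0^3 u'(x) v'(x) dx.
Thus ∫_0^3 u'(x) v'(x) dx = ∫_0^3 f(x) v(x) dx + [u'(x) v(x)]_0^3.
Choose V so that boundary terms are either known or forced to vanish.
Mixed BC: u(0) = 0 (Dirichlet) and u'(3) = -2 (Neumann). Define V = {v ∈ H^1(0, 3) : v(0) = 0}. Then [u' v]_0^3 = u'(3)·v(3) − u'(0)·0 = − 2·v(3).
Weak formulation: find u (satisfying any essential BC) such that ∫_0^3 u'(x) v'(x) dx = ∫_0^3 f v dx − 2·v(3) for all v ∈ V (Dirichlet at 0 absorbed into V; Neumann datum at x = 3 contributes the boundary term).
Substituting f(x) = 5*sin(π*x), the right-hand side is ∫_0^3 (5*sin(π*x)) v dx − 2·v(3).


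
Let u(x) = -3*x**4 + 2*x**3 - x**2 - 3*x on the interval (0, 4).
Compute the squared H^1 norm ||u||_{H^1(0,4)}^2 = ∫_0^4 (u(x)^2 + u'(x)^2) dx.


||u||_{H^1}^2 = 6803836/15

The H^1 norm (squared) on an interval (0, L) is
  ||u||_{H^1}^2 = ∫_0^L u(x)^2 dx + ∫_0^L u'(x)^2 dx.
Compute u'(x) = -12*x**3 + 6*x**2 - 2*x - 3.
Then u(x)^2 = 9*x**8 - 12*x**7 + 10*x**6 + 14*x**5 - 11*x**4 + 6*x**3 + 9*x**2 and u'(x)^2 = 144*x**6 - 144*x**5 + 84*x**4 + 48*x**3 - 32*x**2 + 12*x + 9.
Integrate each monomial from 0 to 4 using ∫_0^4 c·x^n dx = c·4^(n+1)/(n+1):
  ∫_0^4 u(x)^2 dx = ∫_0^4 (9*x^8 - 12*x^7 + 10*x^6 + 14*x^5 - 11*x^4 + 6*x^3 + 9*x^2) dx. Term by term:
    ∫_0^4 9*x^8 dx = 262144;  ∫_0^4 -12*x^7 dx = -98304;  ∫_0^4 10*x^6 dx = 163840/7;
    ∫_0^4 14*x^5 dx = 28672/3;  ∫_0^4 -11*x^4 dx = -11264/5;  ∫_0^4 6*x^3 dx = 384;
    ∫_0^4 9*x^2 dx = 192.
  Sum: 262144 − 98304 + 163840/7 + 28672/3 − 11264/5 + 384 + 192 = 20488256/105.
  ∫_0^4 u'(x)^2 dx = ∫_0^4 (144*x^6 - 144*x^5 + 84*x^4 + 48*x^3 - 32*x^2 + 12*x + 9) dx. Term by term:
    ∫_0^4 144*x^6 dx = 2359296/7;  ∫_0^4 -144*x^5 dx = -98304;  ∫_0^4 84*x^4 dx = 86016/5;
    ∫_0^4 48*x^3 dx = 3072;  ∫_0^4 -32*x^2 dx = -2048/3;  ∫_0^4 12*x dx = 96;
    ∫_0^4 9 dx = 36.
  Sum: 2359296/7 − 98304 + 86016/5 + 3072 − 2048/3 + 96 + 36 = 27138596/105.
Adding: ||u||_{H^1}^2 = 20488256/105 + 27138596/105 = 6803836/15.


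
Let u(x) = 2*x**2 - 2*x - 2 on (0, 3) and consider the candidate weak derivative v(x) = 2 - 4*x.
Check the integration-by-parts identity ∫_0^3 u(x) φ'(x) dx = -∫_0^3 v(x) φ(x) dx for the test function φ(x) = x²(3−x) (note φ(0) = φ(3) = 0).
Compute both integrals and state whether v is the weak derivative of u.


LHS = -351/10, RHS = 351/10. No, v is not the weak derivative of u.

u(x) = 2*x**2 - 2*x - 2, classical derivative u'(x) = 4*x - 2.
φ(x) = x²(3−x), so φ'(x) = 3*x*(2 - x).
Note φ(0) = φ(3) = 0, so the boundary term u·φ vanishes.
LHS = ∫_0^3 u(x) φ'(x) dx = ∫_0^3 (-6*x^4 + 18*x^3 - 6*x^2 - 12*x) dx. Term by term:
  ∫_0^3 -6*x^4 dx = -1458/5;  ∫_0^3 18*x^3 dx = 729/2;  ∫_0^3 -6*x^2 dx = -54;
  ∫_0^3 -12*x dx = -54.
Sum: -1458/5 + 729/2 − 54 − 54 = -351/10.
So LHS = -351/10.
∫_0^3 v(x) φ(x) dx = ∫_0^3 (4*x^4 - 14*x^3 + 6*x^2) dx. Term by term:
  ∫_0^3 4*x^4 dx = 972/5;  ∫_0^3 -14*x^3 dx = -567/2;  ∫_0^3 6*x^2 dx = 54.
Sum: 972/5 − 567/2 + 54 = -351/10.
So RHS = -∫_0^3 v(x) φ(x) dx = 351/10.
LHS − RHS = -351/5 ≠ 0, so the identity fails.
(For a valid weak derivative the identity must hold for EVERY test function, in particular this one. The failure shows v is NOT the weak derivative of u.)
Correct weak derivative would be u'(x) = 4*x - 2.


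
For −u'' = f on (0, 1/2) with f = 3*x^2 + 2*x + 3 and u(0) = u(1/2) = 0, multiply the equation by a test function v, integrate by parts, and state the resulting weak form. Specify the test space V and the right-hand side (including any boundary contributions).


V = H^1_0(0, 1/2) (so v(0) = v(1/2) = 0); weak form: ∫_0^1/2 u'v' dx = ∫_0^1/2 (3*x^2 + 2*x + 3) v dx for all v ∈ V.

Multiply both sides by a test function v and integrate from 0 to 1/2:
  ∫_0^1/2 −u''(x) v(x) dx = ∫_0^1/2 f(x) v(x) dx.
Integrate the LHS by parts once:
  ∫_0^1/2 −u'' v dx = −[u'(x) v(x)]_0^1/2 + ∫_0^1/2 u'(x) v'(x) dx.
Thus ∫_0^1/2 u'(x) v'(x) dx = ∫_0^1/2 f(x) v(x) dx + [u'(x) v(x)]_0^1/2.
Choose V so that boundary terms are either known or forced to vanish.
u is Dirichlet: u(0) = u(1/2) = 0. Let V = H^1_0(0, 1/2); then v(0) = v(1/2) = 0, and [u' v]_0^1/2 = 0.
Weak formulation: find u (satisfying any essential BC) such that ∫_0^1/2 u'(x) v'(x) dx = ∫_0^1/2 f v dx for all v ∈ V.
Substituting f(x) = 3*x^2 + 2*x + 3, the right-hand side is ∫_0^1/2 (3*x^2 + 2*x + 3) v dx.


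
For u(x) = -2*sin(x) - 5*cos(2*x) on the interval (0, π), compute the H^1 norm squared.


||u||_{H^1(0,π)}^2 = -200/3 + 133*π/2

u'(x) = 10*sin(2*x) - 2*cos(x).
Expand u² and (u')² and integrate term by term on (0, π), using: for integers n ≥ 1, ∫_0^π sin²(nx) dx = ∫_0^π cos²(nx) dx = π/2; for n ≠ n', ∫_0^π sin(nx)sin(n'x) dx = ∫_0^π cos(nx)cos(n'x) dx = 0; and by product-to-sum, ∫_0^π sin(nx)cos(n'x) dx = ½∫_0^π [sin((n+n')x) + sin((n−n')x)] dx, which is 0 when n+n' is even and 2n/(n²−n'²) when n+n' is odd (it need not vanish on (0, π)).
  u² squared terms: (-5)²·∫cos(2x)² dx = 25·π/2 = 25*π/2;  (-2)²·∫sin(x)² dx = 4·π/2 = 2*π.
  u² cross terms: 2·(-5)·(-2)·∫cos(2x)·sin(x) dx = 20·(-2/3) = -40/3.
  So ∫_0^π u² dx = 25*π/2 + 2*π − 40/3 = -40/3 + 29*π/2.
  (u')² squared terms: (-2)²·∫cos(x)² dx = 4·π/2 = 2*π;  (10)²·∫sin(2x)² dx = 100·π/2 = 50*π.
  (u')² cross terms: 2·(-2)·(10)·∫cos(x)·sin(2x) dx = -40·(4/3) = -160/3.
  So ∫_0^π (u')² dx = 2*π + 50*π − 160/3 = -160/3 + 52*π.
||u||_{H^1}^2 = (-40/3 + 29*π/2) + (-160/3 + 52*π) = -200/3 + 133*π/2.


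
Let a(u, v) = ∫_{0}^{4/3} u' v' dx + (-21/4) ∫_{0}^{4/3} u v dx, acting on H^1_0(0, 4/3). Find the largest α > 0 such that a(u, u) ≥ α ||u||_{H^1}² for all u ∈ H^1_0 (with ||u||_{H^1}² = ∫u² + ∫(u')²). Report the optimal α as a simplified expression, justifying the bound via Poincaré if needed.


α = 3*(-28 + 3*π^2)/(16 + 9*π^2)

Coercivity of a(·,·) on H^1_0(0, 4/3) means a(u, u) ≥ α ||u||_{H^1}² for every u ∈ H^1_0.
The interval has length L = 4/3, and Poincaré/coercivity depend only on L. Here a(u, u) = ∫(u')² + (-21/4)·∫u².
Here c = -21/4 < 0 with |c| < (π/L)² = 9*π^2/16, so coercivity still holds. The condition a(u,u) ≥ α||u||_{H^1}² reads (1−α)∫(u')² ≥ (α−c)∫u². Any admissible α is ≤ 1 (rapidly oscillating u have ∫u²/∫(u')² → 0), and α = 1 would force 0 ≥ (1−c)∫u², impossible since c < 1; so 1−α > 0. By the sharp Poincaré inequality on H^1_0 of an interval of length L, ∫(u')² ≥ (π/L)²∫u² with equality for the first sine mode sin(π(x−x₀)/L) (x₀ the left endpoint), so the inequality holds for all u iff (1−α)(π/L)² ≥ α − c, i.e. α ≤ ((π/L)² + c)/((π/L)² + 1) = (1 + c(L/π)²)/(1 + (L/π)²). (Direct route, valid since c ≤ 0: Poincaré gives c∫u² ≥ c(L/π)²∫(u')², so a(u,u) ≥ (1 + c(L/π)²)∫(u')², while ||u||_{H^1}² ≤ (1 + (L/π)²)∫(u')²; dividing yields the same α.) With (π/L)² = 9*π^2/16 and c = -21/4, the largest admissible constant is α = ((π/L)² + c)/((π/L)² + 1).
Simplifying, α = 3*(-28 + 3*π^2)/(16 + 9*π^2).


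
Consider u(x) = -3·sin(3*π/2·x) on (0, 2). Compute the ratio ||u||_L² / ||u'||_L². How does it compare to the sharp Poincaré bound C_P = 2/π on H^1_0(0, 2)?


||u||_L² / ||u'||_L² = 2/(3*π) < C_P = 2/π.

u(x) = -3·sin(3*π/2·x), so u'(x) = -9*π*cos(3*π*x/2)/2.
Writing u(x) = A·sin(kπx/L) with A = -3 and k = 3, use ∫_0^L sin²(kπx/L) dx = L/2 and ∫_0^L cos²(kπx/L) dx = L/2.
u² = 9·sin²(3*π/2·x) and (u')² = 81*π^2/4·cos²(3*π/2·x), and each of sin², cos² integrates to L/2 = 1 over (0, 2).
∫_0^2 u² dx = 9, so ||u||_L² = 3.
∫_0^2 (u')² dx = 81*π^2/4, so ||u'||_L² = 9*π/2.
Ratio ||u||_L² / ||u'||_L² = 2/(3*π).
Sharp Poincaré constant on H^1_0(0, 2) is C_P = L/π = 2/π, achieved by sin(π/2·x).
This is the k = 3 harmonic; the ratio L/(kπ) is strictly less than C_P = L/π, consistent with the sharp inequality ||u||_L² ≤ C_P ||u'||_L².


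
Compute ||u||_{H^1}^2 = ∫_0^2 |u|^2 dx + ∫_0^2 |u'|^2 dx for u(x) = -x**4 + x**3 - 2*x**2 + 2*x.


||u||_{H^1}^2 = 9832/45

The H^1 norm (squared) on an interval (0, L) is
  ||u||_{H^1}^2 = ∫_0^L u(x)^2 dx + ∫_0^L u'(x)^2 dx.
Compute u'(x) = -4*x**3 + 3*x**2 - 4*x + 2.
Then u(x)^2 = x**8 - 2*x**7 + 5*x**6 - 8*x**5 + 8*x**4 - 8*x**3 + 4*x**2 and u'(x)^2 = 16*x**6 - 24*x**5 + 41*x**4 - 40*x**3 + 28*x**2 - 16*x + 4.
Integrate each monomial from 0 to 2 using ∫_0^2 c·x^n dx = c·2^(n+1)/(n+1):
  ∫_0^2 u(x)^2 dx = ∫_0^2 (x^8 - 2*x^7 + 5*x^6 - 8*x^5 + 8*x^4 - 8*x^3 + 4*x^2) dx. Term by term:
    ∫_0^2 x^8 dx = 512/9;  ∫_0^2 -2*x^7 dx = -64;  ∫_0^2 5*x^6 dx = 640/7;
    ∫_0^2 -8*x^5 dx = -256/3;  ∫_0^2 8*x^4 dx = 256/5;  ∫_0^2 -8*x^3 dx = -32;
    ∫_0^2 4*x^2 dx = 32/3.
  Sum: 512/9 − 64 + 640/7 − 256/3 + 256/5 − 32 + 32/3 = 9088/315.
  ∫_0^2 u'(x)^2 dx = ∫_0^2 (16*x^6 - 24*x^5 + 41*x^4 - 40*x^3 + 28*x^2 - 16*x + 4) dx. Term by term:
    ∫_0^2 16*x^6 dx = 2048/7;  ∫_0^2 -24*x^5 dx = -256;  ∫_0^2 41*x^4 dx = 1312/5;
    ∫_0^2 -40*x^3 dx = -160;  ∫_0^2 28*x^2 dx = 224/3;  ∫_0^2 -16*x dx = -32;
    ∫_0^2 4 dx = 8.
  Sum: 2048/7 − 256 + 1312/5 − 160 + 224/3 − 32 + 8 = 19912/105.
Adding: ||u||_{H^1}^2 = 9088/315 + 19912/105 = 9832/45.


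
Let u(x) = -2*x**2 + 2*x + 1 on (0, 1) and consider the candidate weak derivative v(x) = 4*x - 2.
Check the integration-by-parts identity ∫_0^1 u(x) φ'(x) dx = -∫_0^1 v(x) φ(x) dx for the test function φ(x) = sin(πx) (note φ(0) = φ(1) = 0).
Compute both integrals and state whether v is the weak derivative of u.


LHS = 0, RHS = 0. No, v is not the weak derivative of u.

u(x) = -2*x**2 + 2*x + 1, classical derivative u'(x) = 2 - 4*x.
φ(x) = sin(πx), so φ'(x) = π*cos(π*x).
Note φ(0) = φ(1) = 0, so the boundary term u·φ vanishes.
LHS = ∫_0^1 u(x) φ'(x) dx = ∫_0^1 (-2*π*x^2*cos(π*x) + 2*π*x*cos(π*x) + π*cos(π*x)) dx. Term by term:
  ∫_0^1 π*cos(π*x) dx = 0;  ∫_0^1 -2*π*x^2*cos(π*x) dx = 4/π;  ∫_0^1 2*π*x*cos(π*x) dx = -4/π.
Sum: 0 + 4/π − 4/π = 0.
So LHS = 0.
∫_0^1 v(x) φ(x) dx = ∫_0^1 (4*x*sin(π*x) - 2*sin(π*x)) dx. Term by term:
  ∫_0^1 -2*sin(π*x) dx = -4/π;  ∫_0^1 4*x*sin(π*x) dx = 4/π.
Sum: -4/π + 4/π = 0.
So RHS = -∫_0^1 v(x) φ(x) dx = 0.
LHS = RHS, so the identity holds for this particular φ. But this is necessary, not sufficient: a weak derivative must satisfy the identity for EVERY test function in C_c^∞(0, 1).
Here u is smooth, so its weak derivative equals its classical derivative u'(x) = 2 - 4*x. Since v(x) = 4*x - 2 ≠ u'(x), v is NOT the weak derivative of u — the agreement for this single φ is a coincidence (the difference v − u' happens to be L²-orthogonal to this φ).


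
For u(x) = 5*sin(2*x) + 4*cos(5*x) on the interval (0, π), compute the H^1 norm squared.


||u||_{H^1(0,π)}^2 = -4160/21 + 541*π/2

u'(x) = -20*sin(5*x) + 10*cos(2*x).
Expand u² and (u')² and integrate term by term on (0, π), using: for integers n ≥ 1, ∫_0^π sin²(nx) dx = ∫_0^π cos²(nx) dx = π/2; for n ≠ n', ∫_0^π sin(nx)sin(n'x) dx = ∫_0^π cos(nx)cos(n'x) dx = 0; and by product-to-sum, ∫_0^π sin(nx)cos(n'x) dx = ½∫_0^π [sin((n+n')x) + sin((n−n')x)] dx, which is 0 when n+n' is even and 2n/(n²−n'²) when n+n' is odd (it need not vanish on (0, π)).
  u² squared terms: (4)²·∫cos(5x)² dx = 16·π/2 = 8*π;  (5)²·∫sin(2x)² dx = 25·π/2 = 25*π/2.
  u² cross terms: 2·(4)·(5)·∫cos(5x)·sin(2x) dx = 40·(-4/21) = -160/21.
  So ∫_0^π u² dx = 8*π + 25*π/2 − 160/21 = -160/21 + 41*π/2.
  (u')² squared terms: (-20)²·∫sin(5x)² dx = 400·π/2 = 200*π;  (10)²·∫cos(2x)² dx = 100·π/2 = 50*π.
  (u')² cross terms: 2·(-20)·(10)·∫sin(5x)·cos(2x) dx = -400·(10/21) = -4000/21.
  So ∫_0^π (u')² dx = 200*π + 50*π − 4000/21 = -4000/21 + 250*π.
||u||_{H^1}^2 = (-160/21 + 41*π/2) + (-4000/21 + 250*π) = -4160/21 + 541*π/2.


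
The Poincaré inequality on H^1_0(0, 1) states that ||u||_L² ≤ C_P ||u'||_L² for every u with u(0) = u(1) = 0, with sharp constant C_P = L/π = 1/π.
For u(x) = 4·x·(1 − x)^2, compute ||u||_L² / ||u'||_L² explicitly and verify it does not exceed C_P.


||u||_L² / ||u'||_L² = sqrt(14)/14 < C_P = 1/π.

u(x) = 4·x·(1 − x)^2, so u'(x) = 4*(x - 1)*(3*x - 1).
u(x) = 4·x·(1 − x)^2 vanishes at x = 0 and x = 1, so u ∈ H^1_0(0, 1). Differentiate via the product rule and integrate the resulting polynomials term by term.
  ∫_0^1 u² dx = ∫_0^1 (16*x^6 - 64*x^5 + 96*x^4 - 64*x^3 + 16*x^2) dx. Term by term:
    ∫_0^1 16*x^6 dx = 16/7;  ∫_0^1 -64*x^5 dx = -32/3;  ∫_0^1 96*x^4 dx = 96/5;
    ∫_0^1 -64*x^3 dx = -16;  ∫_0^1 16*x^2 dx = 16/3.
  Sum: 16/7 − 32/3 + 96/5 − 16 + 16/3 = 16/105.
  ∫_0^1 (u')² dx = ∫_0^1 (144*x^4 - 384*x^3 + 352*x^2 - 128*x + 16) dx. Term by term:
    ∫_0^1 144*x^4 dx = 144/5;  ∫_0^1 -384*x^3 dx = -96;  ∫_0^1 352*x^2 dx = 352/3;
    ∫_0^1 -128*x dx = -64;  ∫_0^1 16 dx = 16.
  Sum: 144/5 − 96 + 352/3 − 64 + 16 = 32/15.
∫_0^1 u² dx = 16/105, so ||u||_L² = 4*sqrt(105)/105.
∫_0^1 (u')² dx = 32/15, so ||u'||_L² = 4*sqrt(30)/15.
Ratio ||u||_L² / ||u'||_L² = sqrt(14)/14.
Sharp Poincaré constant on H^1_0(0, 1) is C_P = L/π = 1/π, achieved by sin(π·x).
A polynomial bump cannot attain the sharp Poincaré constant (only the first sine eigenfunction does), so the ratio is strictly less than C_P, consistent with ||u||_L² ≤ C_P ||u'||_L².


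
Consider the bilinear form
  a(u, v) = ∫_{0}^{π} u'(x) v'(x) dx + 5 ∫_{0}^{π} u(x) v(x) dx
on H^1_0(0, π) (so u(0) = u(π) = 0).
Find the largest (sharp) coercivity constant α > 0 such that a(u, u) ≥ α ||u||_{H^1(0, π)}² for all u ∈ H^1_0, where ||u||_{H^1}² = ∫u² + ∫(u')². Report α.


α = 1

Coercivity of a(·,·) on H^1_0(0, π) means a(u, u) ≥ α ||u||_{H^1}² for every u ∈ H^1_0.
The interval has length L = π, and Poincaré/coercivity depend only on L. Here a(u, u) = ∫(u')² + (5)·∫u².
Here c = 5 ≥ 1, so a(u,u) = ∫(u')² + c∫u² ≥ ∫(u')² + ∫u² = ||u||_{H^1}², i.e. α = 1 works. No larger α is possible: a(u,u) ≥ α||u||_{H^1}² means (1−α)∫(u')² ≥ (α−c)∫u², and for the modes u_n = sin(nπ(x−x₀)/L) (x₀ the left endpoint) one has ∫u_n²/∫(u_n')² = (L/(nπ))² → 0, so a(u_n,u_n)/||u_n||_{H^1}² → 1. Hence the optimal constant is α = 1.
Therefore α = 1.


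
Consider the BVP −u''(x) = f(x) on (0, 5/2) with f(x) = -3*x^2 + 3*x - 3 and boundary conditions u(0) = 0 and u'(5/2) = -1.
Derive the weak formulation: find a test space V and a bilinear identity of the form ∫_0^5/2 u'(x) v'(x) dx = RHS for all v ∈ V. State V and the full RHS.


V = {v ∈ H^1(0, 5/2) : v(0) = 0} (test functions vanish at x = 0 where u is specified); weak form: ∫_0^5/2 u'v' dx = ∫_0^5/2 (-3*x^2 + 3*x - 3) v dx − v(5/2) for all v ∈ V.

Multiply both sides by a test function v and integrate from 0 to 5/2:
  ∫_0^5/2 −u''(x) v(x) dx = ∫_0^5/2 f(x) v(x) dx.
Integrate the LHS by parts once:
  ∫_0^5/2 −u'' v dx = −[u'(x) v(x)]_0^5/2 + ∫_0^5/2 u'(x) v'(x) dx.
Thus ∫_0^5/2 u'(x) v'(x) dx = ∫_0^5/2 f(x) v(x) dx + [u'(x) v(x)]_0^5/2.
Choose V so that boundary terms are either known or forced to vanish.
Mixed BC: u(0) = 0 (Dirichlet) and u'(5/2) = -1 (Neumann). Define V = {v ∈ H^1(0, 5/2) : v(0) = 0}. Then [u' v]_0^5/2 = u'(5/2)·v(5/2) − u'(0)·0 = − v(5/2).
Weak formulation: find u (satisfying any essential BC) such that ∫_0^5/2 u'(x) v'(x) dx = ∫_0^5/2 f v dx − v(5/2) for all v ∈ V (Dirichlet at 0 absorbed into V; Neumann datum at x = 5/2 contributes the boundary term).
Substituting f(x) = -3*x^2 + 3*x - 3, the right-hand side is ∫_0^5/2 (-3*x^2 + 3*x - 3) v dx − v(5/2).


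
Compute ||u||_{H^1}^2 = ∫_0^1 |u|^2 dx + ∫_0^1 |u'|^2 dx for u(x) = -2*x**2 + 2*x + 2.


||u||_{H^1}^2 = 34/5

The H^1 norm (squared) on an interval (0, L) is
  ||u||_{H^1}^2 = ∫_0^L u(x)^2 dx + ∫_0^L u'(x)^2 dx.
Compute u'(x) = 2 - 4*x.
Then u(x)^2 = 4*x**4 - 8*x**3 - 4*x**2 + 8*x + 4 and u'(x)^2 = 16*x**2 - 16*x + 4.
Integrate each monomial from 0 to 1 using ∫_0^1 c·x^n dx = c·1^(n+1)/(n+1):
  ∫_0^1 u(x)^2 dx = ∫_0^1 (4*x^4 - 8*x^3 - 4*x^2 + 8*x + 4) dx. Term by term:
    ∫_0^1 4*x^4 dx = 4/5;  ∫_0^1 -8*x^3 dx = -2;  ∫_0^1 -4*x^2 dx = -4/3;
    ∫_0^1 8*x dx = 4;  ∫_0^1 4 dx = 4.
  Sum: 4/5 − 2 − 4/3 + 4 + 4 = 82/15.
  ∫_0^1 u'(x)^2 dx = ∫_0^1 (16*x^2 - 16*x + 4) dx. Term by term:
    ∫_0^1 16*x^2 dx = 16/3;  ∫_0^1 -16*x dx = -8;  ∫_0^1 4 dx = 4.
  Sum: 16/3 − 8 + 4 = 4/3.
Adding: ||u||_{H^1}^2 = 82/15 + 4/3 = 34/5.


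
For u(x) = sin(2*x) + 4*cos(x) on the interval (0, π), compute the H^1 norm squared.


||u||_{H^1(0,π)}^2 = 64/3 + 37*π/2

u'(x) = -4*sin(x) + 2*cos(2*x).
Expand u² and (u')² and integrate term by term on (0, π), using: for integers n ≥ 1, ∫_0^π sin²(nx) dx = ∫_0^π cos²(nx) dx = π/2; for n ≠ n', ∫_0^π sin(nx)sin(n'x) dx = ∫_0^π cos(nx)cos(n'x) dx = 0; and by product-to-sum, ∫_0^π sin(nx)cos(n'x) dx = ½∫_0^π [sin((n+n')x) + sin((n−n')x)] dx, which is 0 when n+n' is even and 2n/(n²−n'²) when n+n' is odd (it need not vanish on (0, π)).
  u² squared terms: (4)²·∫cos(x)² dx = 16·π/2 = 8*π;  (1)²·∫sin(2x)² dx = 1·π/2 = π/2.
  u² cross terms: 2·(4)·(1)·∫cos(x)·sin(2x) dx = 8·(4/3) = 32/3.
  So ∫_0^π u² dx = 8*π + π/2 + 32/3 = 32/3 + 17*π/2.
  (u')² squared terms: (-4)²·∫sin(x)² dx = 16·π/2 = 8*π;  (2)²·∫cos(2x)² dx = 4·π/2 = 2*π.
  (u')² cross terms: 2·(-4)·(2)·∫sin(x)·cos(2x) dx = -16·(-2/3) = 32/3.
  So ∫_0^π (u')² dx = 8*π + 2*π + 32/3 = 32/3 + 10*π.
||u||_{H^1}^2 = (32/3 + 17*π/2) + (32/3 + 10*π) = 64/3 + 37*π/2.


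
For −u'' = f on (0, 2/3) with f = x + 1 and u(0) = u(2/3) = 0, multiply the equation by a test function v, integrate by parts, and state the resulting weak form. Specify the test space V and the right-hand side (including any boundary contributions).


V = H^1_0(0, 2/3) (so v(0) = v(2/3) = 0); weak form: ∫_0^2/3 u'v' dx = ∫_0^2/3 (x + 1) v dx for all v ∈ V.

Multiply both sides by a test function v and integrate from 0 to 2/3:
  ∫_0^2/3 −u''(x) v(x) dx = ∫_0^2/3 f(x) v(x) dx.
Integrate the LHS by parts once:
  ∫_0^2/3 −u'' v dx = −[u'(x) v(x)]_0^2/3 + ∫_0^2/3 u'(x) v'(x) dx.
Thus ∫_0^2/3 u'(x) v'(x) dx = ∫_0^2/3 f(x) v(x) dx + [u'(x) v(x)]_0^2/3.
Choose V so that boundary terms are either known or forced to vanish.
u is Dirichlet: u(0) = u(2/3) = 0. Let V = H^1_0(0, 2/3); then v(0) = v(2/3) = 0, and [u' v]_0^2/3 = 0.
Weak formulation: find u (satisfying any essential BC) such that ∫_0^2/3 u'(x) v'(x) dx = ∫_0^2/3 f v dx for all v ∈ V.
Substituting f(x) = x + 1, the right-hand side is ∫_0^2/3 (x + 1) v dx.
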